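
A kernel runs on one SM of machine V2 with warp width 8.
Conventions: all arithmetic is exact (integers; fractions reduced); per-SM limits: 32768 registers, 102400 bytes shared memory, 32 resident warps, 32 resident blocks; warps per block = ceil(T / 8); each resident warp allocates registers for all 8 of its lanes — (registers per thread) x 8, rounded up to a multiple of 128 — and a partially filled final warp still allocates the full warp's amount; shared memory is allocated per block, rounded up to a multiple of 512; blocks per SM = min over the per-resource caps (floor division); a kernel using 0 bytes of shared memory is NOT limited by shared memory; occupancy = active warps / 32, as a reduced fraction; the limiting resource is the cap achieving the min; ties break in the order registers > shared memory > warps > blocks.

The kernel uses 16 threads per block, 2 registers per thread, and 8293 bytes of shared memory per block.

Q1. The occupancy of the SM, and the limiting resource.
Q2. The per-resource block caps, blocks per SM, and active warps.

Answer: occupancy 11/16, limited by shared memory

registers: 128 blocks
shared memory: 11 blocks
warps: 16 blocks
blocks: 32 blocks

Answer: 11 blocks, 22 active warps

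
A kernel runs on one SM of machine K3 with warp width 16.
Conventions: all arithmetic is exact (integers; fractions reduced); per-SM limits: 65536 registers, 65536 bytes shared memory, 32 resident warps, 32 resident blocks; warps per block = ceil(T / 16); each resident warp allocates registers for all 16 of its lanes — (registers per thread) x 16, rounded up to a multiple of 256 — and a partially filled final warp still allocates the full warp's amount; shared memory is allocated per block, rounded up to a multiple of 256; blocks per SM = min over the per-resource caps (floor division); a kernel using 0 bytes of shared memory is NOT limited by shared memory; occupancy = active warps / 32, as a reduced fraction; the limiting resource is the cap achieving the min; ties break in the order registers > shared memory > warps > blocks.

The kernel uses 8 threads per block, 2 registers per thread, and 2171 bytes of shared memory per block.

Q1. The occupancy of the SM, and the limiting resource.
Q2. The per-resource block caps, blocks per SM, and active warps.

Answer: occupancy 7/8, limited by shared memory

registers: 256 blocks
shared memory: 28 blocks
warps: 32 blocks
blocks: 32 blocks

Answer: 28 blocks, 28 active warps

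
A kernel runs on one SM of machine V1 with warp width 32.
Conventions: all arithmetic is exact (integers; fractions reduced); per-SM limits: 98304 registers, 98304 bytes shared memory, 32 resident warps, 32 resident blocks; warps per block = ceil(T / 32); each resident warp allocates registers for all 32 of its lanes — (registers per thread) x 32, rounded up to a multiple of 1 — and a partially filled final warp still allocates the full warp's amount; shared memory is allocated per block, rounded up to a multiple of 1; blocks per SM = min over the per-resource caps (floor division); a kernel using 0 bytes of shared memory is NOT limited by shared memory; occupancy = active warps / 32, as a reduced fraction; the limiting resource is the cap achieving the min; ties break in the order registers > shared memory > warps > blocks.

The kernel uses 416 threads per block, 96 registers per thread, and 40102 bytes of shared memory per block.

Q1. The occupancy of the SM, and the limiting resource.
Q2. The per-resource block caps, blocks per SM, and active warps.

Answer: occupancy 13/16, limited by registers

registers: 2 blocks
shared memory: 2 blocks
warps: 2 blocks
blocks: 32 blocks

Answer: 2 blocks, 26 active warps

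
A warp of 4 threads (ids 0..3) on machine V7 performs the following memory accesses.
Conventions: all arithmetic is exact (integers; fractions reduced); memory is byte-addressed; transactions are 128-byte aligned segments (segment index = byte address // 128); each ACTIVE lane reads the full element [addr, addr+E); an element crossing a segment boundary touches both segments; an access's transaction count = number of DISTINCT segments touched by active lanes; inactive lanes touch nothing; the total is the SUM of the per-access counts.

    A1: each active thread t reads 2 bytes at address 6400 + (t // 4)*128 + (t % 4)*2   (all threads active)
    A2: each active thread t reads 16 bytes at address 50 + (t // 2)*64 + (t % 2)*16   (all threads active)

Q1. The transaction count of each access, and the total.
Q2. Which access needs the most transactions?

A1: 1 transaction
A2: 2 transactions

Answer: 1,2; total 3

Answer: A2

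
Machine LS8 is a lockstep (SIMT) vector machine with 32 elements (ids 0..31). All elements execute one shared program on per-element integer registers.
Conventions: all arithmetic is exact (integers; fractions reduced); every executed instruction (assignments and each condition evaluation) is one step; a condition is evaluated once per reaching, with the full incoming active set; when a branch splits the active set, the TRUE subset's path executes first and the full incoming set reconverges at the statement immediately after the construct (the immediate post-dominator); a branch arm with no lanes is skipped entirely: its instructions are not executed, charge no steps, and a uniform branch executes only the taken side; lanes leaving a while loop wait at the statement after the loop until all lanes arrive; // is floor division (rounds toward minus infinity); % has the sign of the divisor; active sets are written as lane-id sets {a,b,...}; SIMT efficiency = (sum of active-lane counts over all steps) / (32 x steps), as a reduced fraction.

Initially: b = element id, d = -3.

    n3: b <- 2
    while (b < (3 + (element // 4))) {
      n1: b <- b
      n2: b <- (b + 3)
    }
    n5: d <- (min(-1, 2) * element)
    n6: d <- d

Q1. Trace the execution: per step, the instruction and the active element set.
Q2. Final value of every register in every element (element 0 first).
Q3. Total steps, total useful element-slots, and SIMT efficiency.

step 0: b <- 2                       {0,1,2,3,4,5,6,7,8,9,10,11,12,13,14,15,16,17,18,19,20,21,22,23,24,25,26,27,28,29,30,31}
step 1: eval (b < (3 + (element // 4))) {0,1,2,3,4,5,6,7,8,9,10,11,12,13,14,15,16,17,18,19,20,21,22,23,24,25,26,27,28,29,30,31}
step 2: b <- b                       {0,1,2,3,4,5,6,7,8,9,10,11,12,13,14,15,16,17,18,19,20,21,22,23,24,25,26,27,28,29,30,31}
step 3: b <- (b + 3)                 {0,1,2,3,4,5,6,7,8,9,10,11,12,13,14,15,16,17,18,19,20,21,22,23,24,25,26,27,28,29,30,31}
step 4: eval (b < (3 + (element // 4))) {0,1,2,3,4,5,6,7,8,9,10,11,12,13,14,15,16,17,18,19,20,21,22,23,24,25,26,27,28,29,30,31}
step 5: b <- b                       {12,13,14,15,16,17,18,19,20,21,22,23,24,25,26,27,28,29,30,31}
step 6: b <- (b + 3)                 {12,13,14,15,16,17,18,19,20,21,22,23,24,25,26,27,28,29,30,31}
step 7: eval (b < (3 + (element // 4))) {12,13,14,15,16,17,18,19,20,21,22,23,24,25,26,27,28,29,30,31}
step 8: b <- b                       {24,25,26,27,28,29,30,31}
step 9: b <- (b + 3)                 {24,25,26,27,28,29,30,31}
step 10: eval (b < (3 + (element // 4))) {24,25,26,27,28,29,30,31}
step 11: d <- (min(-1, 2) * element)  {0,1,2,3,4,5,6,7,8,9,10,11,12,13,14,15,16,17,18,19,20,21,22,23,24,25,26,27,28,29,30,31}
step 12: d <- d                       {0,1,2,3,4,5,6,7,8,9,10,11,12,13,14,15,16,17,18,19,20,21,22,23,24,25,26,27,28,29,30,31}

Answer: 13 steps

b: 5,5,5,5,5,5,5,5,5,5,5,5,8,8,8,8,8,8,8,8,8,8,8,8,11,11,11,11,11,11,11,11
d: 0,-1,-2,-3,-4,-5,-6,-7,-8,-9,-10,-11,-12,-13,-14,-15,-16,-17,-18,-19,-20,-21,-22,-23,-24,-25,-26,-27,-28,-29,-30,-31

steps = 13; useful = 308; efficiency = 308/416 = 77/104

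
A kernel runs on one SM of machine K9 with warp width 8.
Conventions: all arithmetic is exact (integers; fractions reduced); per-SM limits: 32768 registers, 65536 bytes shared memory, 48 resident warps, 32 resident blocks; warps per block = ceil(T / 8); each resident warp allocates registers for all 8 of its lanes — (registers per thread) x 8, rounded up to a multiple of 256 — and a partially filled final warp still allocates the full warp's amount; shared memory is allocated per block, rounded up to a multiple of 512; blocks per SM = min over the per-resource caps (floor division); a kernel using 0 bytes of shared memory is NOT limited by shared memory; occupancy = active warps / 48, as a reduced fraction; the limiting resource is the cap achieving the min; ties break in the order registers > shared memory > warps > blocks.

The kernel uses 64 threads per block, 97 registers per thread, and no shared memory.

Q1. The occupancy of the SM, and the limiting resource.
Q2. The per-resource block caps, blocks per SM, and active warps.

Answer: occupancy 2/3, limited by registers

registers: 4 blocks
shared memory: no limit (kernel uses none)
warps: 6 blocks
blocks: 32 blocks

Answer: 4 blocks, 32 active warps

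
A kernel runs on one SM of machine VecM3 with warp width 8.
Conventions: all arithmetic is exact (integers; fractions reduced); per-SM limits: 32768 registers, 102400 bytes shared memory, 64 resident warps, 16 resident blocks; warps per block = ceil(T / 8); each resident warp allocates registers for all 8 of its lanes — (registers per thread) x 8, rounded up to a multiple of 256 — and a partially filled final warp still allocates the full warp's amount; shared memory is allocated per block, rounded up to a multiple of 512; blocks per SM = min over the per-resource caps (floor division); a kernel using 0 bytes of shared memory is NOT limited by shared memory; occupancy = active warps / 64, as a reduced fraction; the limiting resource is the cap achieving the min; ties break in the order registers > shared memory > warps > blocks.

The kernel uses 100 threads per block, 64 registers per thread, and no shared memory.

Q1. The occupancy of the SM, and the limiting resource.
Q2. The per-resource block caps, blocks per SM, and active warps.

Answer: occupancy 13/16, limited by registers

registers: 4 blocks
shared memory: no limit (kernel uses none)
warps: 4 blocks
blocks: 16 blocks

Answer: 4 blocks, 52 active warps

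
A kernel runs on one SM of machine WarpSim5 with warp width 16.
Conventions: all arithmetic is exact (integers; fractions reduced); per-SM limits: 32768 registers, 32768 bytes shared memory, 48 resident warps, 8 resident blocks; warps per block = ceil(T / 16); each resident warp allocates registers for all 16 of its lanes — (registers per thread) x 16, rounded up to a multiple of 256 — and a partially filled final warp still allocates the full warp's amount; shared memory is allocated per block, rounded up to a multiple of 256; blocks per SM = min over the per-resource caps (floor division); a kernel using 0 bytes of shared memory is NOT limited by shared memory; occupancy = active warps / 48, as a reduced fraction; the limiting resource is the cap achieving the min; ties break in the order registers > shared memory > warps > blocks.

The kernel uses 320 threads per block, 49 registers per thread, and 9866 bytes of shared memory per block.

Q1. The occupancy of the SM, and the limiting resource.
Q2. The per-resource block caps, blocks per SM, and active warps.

Answer: occupancy 5/12, limited by registers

registers: 1 block
shared memory: 3 blocks
warps: 2 blocks
blocks: 8 blocks

Answer: 1 block, 20 active warps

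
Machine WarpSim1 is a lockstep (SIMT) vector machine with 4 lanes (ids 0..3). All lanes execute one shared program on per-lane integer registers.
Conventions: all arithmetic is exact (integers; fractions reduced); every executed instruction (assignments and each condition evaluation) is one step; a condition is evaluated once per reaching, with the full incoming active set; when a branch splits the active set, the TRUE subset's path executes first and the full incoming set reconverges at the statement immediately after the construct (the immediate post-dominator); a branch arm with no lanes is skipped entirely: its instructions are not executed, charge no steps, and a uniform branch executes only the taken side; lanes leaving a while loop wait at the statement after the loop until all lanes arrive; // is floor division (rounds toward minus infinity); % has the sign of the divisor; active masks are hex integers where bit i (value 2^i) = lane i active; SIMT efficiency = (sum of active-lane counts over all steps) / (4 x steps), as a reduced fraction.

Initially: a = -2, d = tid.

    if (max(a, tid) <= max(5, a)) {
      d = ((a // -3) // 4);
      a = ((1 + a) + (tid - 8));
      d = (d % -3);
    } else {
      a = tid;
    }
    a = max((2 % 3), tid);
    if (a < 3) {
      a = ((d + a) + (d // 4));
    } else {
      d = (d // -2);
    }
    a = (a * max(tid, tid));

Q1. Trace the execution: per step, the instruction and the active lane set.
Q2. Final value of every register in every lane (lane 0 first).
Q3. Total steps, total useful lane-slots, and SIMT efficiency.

step 0: eval (max(a, tid) <= max(5, a)) 0xf
step 1: d <- ((a // -3) // 4)        0xf
step 2: a <- ((1 + a) + (tid - 8))   0xf
step 3: d <- (d % -3)                0xf
step 4: a <- max((2 % 3), tid)       0xf
step 5: eval (a < 3)                 0xf
step 6: a <- ((d + a) + (d // 4))    0x7
step 7: d <- (d // -2)               0x8
step 8: a <- (a * max(tid, tid))     0xf

Answer: 9 steps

a: 0,2,4,9
d: 0,0,0,0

steps = 9; useful = 32; efficiency = 32/36 = 8/9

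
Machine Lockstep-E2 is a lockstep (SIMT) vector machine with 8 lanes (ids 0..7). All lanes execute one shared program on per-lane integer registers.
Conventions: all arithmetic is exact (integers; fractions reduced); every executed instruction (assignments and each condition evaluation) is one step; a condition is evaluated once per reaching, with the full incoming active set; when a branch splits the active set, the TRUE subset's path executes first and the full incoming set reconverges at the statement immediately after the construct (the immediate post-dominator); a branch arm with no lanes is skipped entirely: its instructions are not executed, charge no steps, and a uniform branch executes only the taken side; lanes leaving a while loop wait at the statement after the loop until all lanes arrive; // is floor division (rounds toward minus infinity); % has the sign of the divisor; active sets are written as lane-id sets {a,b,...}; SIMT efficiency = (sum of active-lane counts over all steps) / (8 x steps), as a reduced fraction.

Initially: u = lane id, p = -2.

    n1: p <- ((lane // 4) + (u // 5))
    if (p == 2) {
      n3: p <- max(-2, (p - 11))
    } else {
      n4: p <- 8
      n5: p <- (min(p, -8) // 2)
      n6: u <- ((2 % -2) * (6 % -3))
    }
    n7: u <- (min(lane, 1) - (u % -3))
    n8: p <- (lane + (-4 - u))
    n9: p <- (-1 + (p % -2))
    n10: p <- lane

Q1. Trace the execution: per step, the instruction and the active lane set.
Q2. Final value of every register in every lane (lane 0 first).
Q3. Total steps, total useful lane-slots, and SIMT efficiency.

step 0: p <- ((lane // 4) + (u // 5)) {0,1,2,3,4,5,6,7}
step 1: eval (p == 2)                {0,1,2,3,4,5,6,7}
step 2: p <- max(-2, (p - 11))       {5,6,7}
step 3: p <- 8                       {0,1,2,3,4}
step 4: p <- (min(p, -8) // 2)       {0,1,2,3,4}
step 5: u <- ((2 % -2) * (6 % -3))   {0,1,2,3,4}
step 6: u <- (min(lane, 1) - (u % -3)) {0,1,2,3,4,5,6,7}
step 7: p <- (lane + (-4 - u))       {0,1,2,3,4,5,6,7}
step 8: p <- (-1 + (p % -2))         {0,1,2,3,4,5,6,7}
step 9: p <- lane                    {0,1,2,3,4,5,6,7}

Answer: 10 steps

u: 0,1,1,1,1,2,1,3
p: 0,1,2,3,4,5,6,7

steps = 10; useful = 66; efficiency = 66/80 = 33/40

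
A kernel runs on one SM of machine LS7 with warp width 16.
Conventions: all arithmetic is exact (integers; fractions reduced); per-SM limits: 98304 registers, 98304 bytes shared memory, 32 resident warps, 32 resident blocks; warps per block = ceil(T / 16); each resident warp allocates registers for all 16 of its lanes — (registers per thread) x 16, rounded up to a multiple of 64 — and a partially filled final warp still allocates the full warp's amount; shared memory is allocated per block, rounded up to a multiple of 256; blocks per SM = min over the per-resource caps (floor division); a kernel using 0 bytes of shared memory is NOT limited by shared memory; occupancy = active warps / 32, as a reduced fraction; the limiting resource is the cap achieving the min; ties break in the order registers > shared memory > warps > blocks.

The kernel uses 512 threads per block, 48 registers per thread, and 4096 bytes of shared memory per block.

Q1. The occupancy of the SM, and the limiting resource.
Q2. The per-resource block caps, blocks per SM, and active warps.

Answer: occupancy 1, limited by warps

registers: 4 blocks
shared memory: 24 blocks
warps: 1 block
blocks: 32 blocks

Answer: 1 block, 32 active warps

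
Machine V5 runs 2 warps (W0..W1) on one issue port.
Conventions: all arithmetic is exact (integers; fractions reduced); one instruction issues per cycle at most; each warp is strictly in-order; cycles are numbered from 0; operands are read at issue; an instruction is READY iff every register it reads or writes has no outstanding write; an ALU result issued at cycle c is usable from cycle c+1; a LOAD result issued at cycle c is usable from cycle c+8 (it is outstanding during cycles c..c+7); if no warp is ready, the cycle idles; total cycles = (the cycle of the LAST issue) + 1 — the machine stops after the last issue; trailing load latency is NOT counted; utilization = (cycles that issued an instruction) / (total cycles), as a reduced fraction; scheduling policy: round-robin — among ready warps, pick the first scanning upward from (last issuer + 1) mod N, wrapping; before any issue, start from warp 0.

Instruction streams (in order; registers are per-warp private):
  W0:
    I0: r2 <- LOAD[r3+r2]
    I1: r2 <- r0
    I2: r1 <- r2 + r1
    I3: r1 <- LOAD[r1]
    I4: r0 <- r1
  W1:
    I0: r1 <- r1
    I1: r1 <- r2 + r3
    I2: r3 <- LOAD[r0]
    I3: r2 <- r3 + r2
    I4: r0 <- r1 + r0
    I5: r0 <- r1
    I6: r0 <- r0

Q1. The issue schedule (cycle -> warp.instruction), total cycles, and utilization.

cycle 0: W0.I0
cycle 1: W1.I0
cycle 2: W1.I1
cycle 3: W1.I2
cycle 4: idle
cycle 5: idle
cycle 6: idle
cycle 7: idle
cycle 8: W0.I1
cycle 9: W0.I2
cycle 10: W0.I3
cycle 11: W1.I3
cycle 12: W1.I4
cycle 13: W1.I5
cycle 14: W1.I6
cycle 15: idle
cycle 16: idle
cycle 17: idle
cycle 18: W0.I4

Answer: 19 cycles, utilization 12/19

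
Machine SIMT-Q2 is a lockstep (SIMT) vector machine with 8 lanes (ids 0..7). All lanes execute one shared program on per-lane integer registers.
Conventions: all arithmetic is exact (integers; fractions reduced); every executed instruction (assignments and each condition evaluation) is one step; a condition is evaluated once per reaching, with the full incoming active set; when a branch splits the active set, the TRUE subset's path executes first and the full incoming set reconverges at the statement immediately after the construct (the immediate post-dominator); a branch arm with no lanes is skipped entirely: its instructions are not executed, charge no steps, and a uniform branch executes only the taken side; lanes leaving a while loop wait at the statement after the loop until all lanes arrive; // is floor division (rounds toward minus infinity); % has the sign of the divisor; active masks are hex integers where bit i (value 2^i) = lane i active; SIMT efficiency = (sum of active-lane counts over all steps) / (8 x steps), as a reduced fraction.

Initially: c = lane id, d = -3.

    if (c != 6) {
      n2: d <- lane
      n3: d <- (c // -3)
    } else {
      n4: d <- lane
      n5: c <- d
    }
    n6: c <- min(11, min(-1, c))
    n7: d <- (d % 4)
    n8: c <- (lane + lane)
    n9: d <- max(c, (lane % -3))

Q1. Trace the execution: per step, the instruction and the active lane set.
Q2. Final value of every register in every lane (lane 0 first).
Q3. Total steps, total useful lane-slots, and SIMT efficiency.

step 0: eval (c != 6)                0xff
step 1: d <- lane                    0xbf
step 2: d <- (c // -3)               0xbf
step 3: d <- lane                    0x40
step 4: c <- d                       0x40
step 5: c <- min(11, min(-1, c))     0xff
step 6: d <- (d % 4)                 0xff
step 7: c <- (lane + lane)           0xff
step 8: d <- max(c, (lane % -3))     0xff

Answer: 9 steps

c: 0,2,4,6,8,10,12,14
d: 0,2,4,6,8,10,12,14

steps = 9; useful = 56; efficiency = 56/72 = 7/9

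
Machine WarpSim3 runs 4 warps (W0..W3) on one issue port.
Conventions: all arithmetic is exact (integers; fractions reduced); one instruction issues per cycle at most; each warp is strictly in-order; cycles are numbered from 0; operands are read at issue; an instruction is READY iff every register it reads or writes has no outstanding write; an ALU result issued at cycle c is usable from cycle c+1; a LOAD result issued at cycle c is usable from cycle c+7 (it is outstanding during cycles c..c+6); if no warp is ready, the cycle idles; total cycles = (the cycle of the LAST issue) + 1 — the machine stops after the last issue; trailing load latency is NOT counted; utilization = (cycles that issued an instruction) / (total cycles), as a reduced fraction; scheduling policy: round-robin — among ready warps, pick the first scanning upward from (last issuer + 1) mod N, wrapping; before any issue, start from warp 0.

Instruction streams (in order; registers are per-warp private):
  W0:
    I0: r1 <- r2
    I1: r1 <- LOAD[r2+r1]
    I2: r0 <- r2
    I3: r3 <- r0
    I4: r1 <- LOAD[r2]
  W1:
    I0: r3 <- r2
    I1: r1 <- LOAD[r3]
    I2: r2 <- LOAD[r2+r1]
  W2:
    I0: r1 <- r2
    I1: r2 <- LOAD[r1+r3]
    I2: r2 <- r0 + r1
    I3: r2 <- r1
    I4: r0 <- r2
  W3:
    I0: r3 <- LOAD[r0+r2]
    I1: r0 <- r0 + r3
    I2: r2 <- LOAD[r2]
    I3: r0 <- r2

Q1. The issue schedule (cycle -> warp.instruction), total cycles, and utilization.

cycle 0: W0.I0
cycle 1: W1.I0
cycle 2: W2.I0
cycle 3: W3.I0
cycle 4: W0.I1
cycle 5: W1.I1
cycle 6: W2.I1
cycle 7: W0.I2
cycle 8: W0.I3
cycle 9: idle
cycle 10: W3.I1
cycle 11: W0.I4
cycle 12: W1.I2
cycle 13: W2.I2
cycle 14: W3.I2
cycle 15: W2.I3
cycle 16: W2.I4
cycle 17: idle
cycle 18: idle
cycle 19: idle
cycle 20: idle
cycle 21: W3.I3

Answer: 22 cycles, utilization 17/22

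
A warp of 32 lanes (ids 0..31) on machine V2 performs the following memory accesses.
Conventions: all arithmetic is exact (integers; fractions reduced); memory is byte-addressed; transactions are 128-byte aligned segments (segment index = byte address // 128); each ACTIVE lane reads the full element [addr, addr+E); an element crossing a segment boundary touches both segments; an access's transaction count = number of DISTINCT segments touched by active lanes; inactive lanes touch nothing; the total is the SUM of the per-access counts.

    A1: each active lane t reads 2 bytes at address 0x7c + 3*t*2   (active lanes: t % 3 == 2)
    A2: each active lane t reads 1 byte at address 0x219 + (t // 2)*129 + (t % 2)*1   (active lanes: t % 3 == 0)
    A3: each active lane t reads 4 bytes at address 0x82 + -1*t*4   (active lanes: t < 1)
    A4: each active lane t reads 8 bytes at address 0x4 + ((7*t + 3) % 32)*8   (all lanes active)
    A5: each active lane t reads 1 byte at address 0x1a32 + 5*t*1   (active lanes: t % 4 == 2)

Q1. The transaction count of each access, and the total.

A1: 2 transactions
A2: 11 transactions
A3: 1 transaction
A4: 3 transactions
A5: 2 transactions

Answer: 2,11,1,3,2; total 19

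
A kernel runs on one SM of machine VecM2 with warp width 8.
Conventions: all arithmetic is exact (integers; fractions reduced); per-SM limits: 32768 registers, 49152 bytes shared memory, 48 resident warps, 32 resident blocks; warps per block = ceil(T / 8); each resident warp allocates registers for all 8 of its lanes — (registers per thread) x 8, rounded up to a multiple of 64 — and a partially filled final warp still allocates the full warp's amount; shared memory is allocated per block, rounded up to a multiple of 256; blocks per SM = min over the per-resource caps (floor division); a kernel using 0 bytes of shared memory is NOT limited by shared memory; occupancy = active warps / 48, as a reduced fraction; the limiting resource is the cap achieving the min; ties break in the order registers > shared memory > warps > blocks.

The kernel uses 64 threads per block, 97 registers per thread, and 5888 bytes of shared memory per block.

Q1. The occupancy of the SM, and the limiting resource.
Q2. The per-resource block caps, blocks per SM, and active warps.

Answer: occupancy 2/3, limited by registers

registers: 4 blocks
shared memory: 8 blocks
warps: 6 blocks
blocks: 32 blocks

Answer: 4 blocks, 32 active warps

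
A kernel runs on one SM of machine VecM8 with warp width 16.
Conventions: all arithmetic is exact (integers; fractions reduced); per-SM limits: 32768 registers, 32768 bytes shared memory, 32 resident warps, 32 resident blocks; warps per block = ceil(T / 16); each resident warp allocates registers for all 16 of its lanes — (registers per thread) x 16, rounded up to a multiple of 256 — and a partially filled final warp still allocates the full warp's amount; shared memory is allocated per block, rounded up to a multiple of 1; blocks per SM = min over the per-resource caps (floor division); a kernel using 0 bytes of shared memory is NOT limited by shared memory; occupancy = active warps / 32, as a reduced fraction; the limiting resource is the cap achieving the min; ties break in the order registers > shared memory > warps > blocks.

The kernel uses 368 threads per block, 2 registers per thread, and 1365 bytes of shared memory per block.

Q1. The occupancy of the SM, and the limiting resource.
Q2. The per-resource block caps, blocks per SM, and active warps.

Answer: occupancy 23/32, limited by warps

registers: 5 blocks
shared memory: 24 blocks
warps: 1 block
blocks: 32 blocks

Answer: 1 block, 23 active warps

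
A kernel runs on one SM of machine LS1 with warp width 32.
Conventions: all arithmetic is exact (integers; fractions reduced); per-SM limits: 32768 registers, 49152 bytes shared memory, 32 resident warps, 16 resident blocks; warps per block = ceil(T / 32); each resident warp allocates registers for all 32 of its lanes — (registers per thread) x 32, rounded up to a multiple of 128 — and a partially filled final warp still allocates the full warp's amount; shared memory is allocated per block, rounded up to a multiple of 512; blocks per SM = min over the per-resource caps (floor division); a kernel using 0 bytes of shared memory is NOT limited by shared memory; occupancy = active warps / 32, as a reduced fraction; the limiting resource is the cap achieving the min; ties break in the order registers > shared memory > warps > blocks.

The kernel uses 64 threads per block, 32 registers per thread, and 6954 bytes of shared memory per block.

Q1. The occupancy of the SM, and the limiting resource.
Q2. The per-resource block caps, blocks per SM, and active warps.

Answer: occupancy 3/8, limited by shared memory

registers: 16 blocks
shared memory: 6 blocks
warps: 16 blocks
blocks: 16 blocks

Answer: 6 blocks, 12 active warps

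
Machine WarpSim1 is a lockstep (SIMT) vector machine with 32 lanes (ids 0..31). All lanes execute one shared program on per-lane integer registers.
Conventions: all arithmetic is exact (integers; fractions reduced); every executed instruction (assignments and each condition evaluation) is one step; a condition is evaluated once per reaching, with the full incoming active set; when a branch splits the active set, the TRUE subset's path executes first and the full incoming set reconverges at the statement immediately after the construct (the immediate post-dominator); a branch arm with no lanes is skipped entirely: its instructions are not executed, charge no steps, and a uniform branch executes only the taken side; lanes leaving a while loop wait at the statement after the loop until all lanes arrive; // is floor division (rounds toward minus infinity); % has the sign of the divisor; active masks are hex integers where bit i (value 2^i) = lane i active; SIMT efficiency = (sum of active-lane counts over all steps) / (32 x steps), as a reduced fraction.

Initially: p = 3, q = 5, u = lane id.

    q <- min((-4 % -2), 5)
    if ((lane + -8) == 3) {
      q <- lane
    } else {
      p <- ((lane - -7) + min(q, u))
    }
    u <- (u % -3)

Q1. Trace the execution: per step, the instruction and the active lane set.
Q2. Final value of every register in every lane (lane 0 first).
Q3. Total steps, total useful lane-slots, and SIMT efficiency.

step 0: q <- min((-4 % -2), 5)       0xffffffff
step 1: eval ((lane + -8) == 3)      0xffffffff
step 2: q <- lane                    0x00000800
step 3: p <- ((lane - -7) + min(q, u)) 0xfffff7ff
step 4: u <- (u % -3)                0xffffffff

Answer: 5 steps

p: 7,8,9,10,11,12,13,14,15,16,17,3,19,20,21,22,23,24,25,26,27,28,29,30,31,32,33,34,35,36,37,38
q: 0,0,0,0,0,0,0,0,0,0,0,11,0,0,0,0,0,0,0,0,0,0,0,0,0,0,0,0,0,0,0,0
u: 0,-2,-1,0,-2,-1,0,-2,-1,0,-2,-1,0,-2,-1,0,-2,-1,0,-2,-1,0,-2,-1,0,-2,-1,0,-2,-1,0,-2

steps = 5; useful = 128; efficiency = 128/160 = 4/5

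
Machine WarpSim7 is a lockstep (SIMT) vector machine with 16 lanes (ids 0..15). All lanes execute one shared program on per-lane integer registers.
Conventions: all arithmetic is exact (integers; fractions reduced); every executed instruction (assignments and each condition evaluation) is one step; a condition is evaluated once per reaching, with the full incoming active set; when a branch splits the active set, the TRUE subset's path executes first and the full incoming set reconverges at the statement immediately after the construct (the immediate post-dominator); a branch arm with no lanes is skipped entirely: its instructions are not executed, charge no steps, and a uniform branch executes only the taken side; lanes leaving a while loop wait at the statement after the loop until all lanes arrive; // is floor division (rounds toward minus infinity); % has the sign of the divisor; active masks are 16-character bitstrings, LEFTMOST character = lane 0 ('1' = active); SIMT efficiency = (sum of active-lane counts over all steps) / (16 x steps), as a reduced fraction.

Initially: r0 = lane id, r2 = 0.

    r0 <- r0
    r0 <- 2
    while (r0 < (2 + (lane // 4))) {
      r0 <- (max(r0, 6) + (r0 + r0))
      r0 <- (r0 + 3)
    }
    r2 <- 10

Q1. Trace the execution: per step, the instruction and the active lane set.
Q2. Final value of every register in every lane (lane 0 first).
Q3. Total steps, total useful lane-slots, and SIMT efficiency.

step 0: r0 <- r0                     1111111111111111
step 1: r0 <- 2                      1111111111111111
step 2: eval (r0 < (2 + (lane // 4))) 1111111111111111
step 3: r0 <- (max(r0, 6) + (r0 + r0)) 0000111111111111
step 4: r0 <- (r0 + 3)               0000111111111111
step 5: eval (r0 < (2 + (lane // 4))) 0000111111111111
step 6: r2 <- 10                     1111111111111111

Answer: 7 steps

r0: 2,2,2,2,13,13,13,13,13,13,13,13,13,13,13,13
r2: 10,10,10,10,10,10,10,10,10,10,10,10,10,10,10,10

steps = 7; useful = 100; efficiency = 100/112 = 25/28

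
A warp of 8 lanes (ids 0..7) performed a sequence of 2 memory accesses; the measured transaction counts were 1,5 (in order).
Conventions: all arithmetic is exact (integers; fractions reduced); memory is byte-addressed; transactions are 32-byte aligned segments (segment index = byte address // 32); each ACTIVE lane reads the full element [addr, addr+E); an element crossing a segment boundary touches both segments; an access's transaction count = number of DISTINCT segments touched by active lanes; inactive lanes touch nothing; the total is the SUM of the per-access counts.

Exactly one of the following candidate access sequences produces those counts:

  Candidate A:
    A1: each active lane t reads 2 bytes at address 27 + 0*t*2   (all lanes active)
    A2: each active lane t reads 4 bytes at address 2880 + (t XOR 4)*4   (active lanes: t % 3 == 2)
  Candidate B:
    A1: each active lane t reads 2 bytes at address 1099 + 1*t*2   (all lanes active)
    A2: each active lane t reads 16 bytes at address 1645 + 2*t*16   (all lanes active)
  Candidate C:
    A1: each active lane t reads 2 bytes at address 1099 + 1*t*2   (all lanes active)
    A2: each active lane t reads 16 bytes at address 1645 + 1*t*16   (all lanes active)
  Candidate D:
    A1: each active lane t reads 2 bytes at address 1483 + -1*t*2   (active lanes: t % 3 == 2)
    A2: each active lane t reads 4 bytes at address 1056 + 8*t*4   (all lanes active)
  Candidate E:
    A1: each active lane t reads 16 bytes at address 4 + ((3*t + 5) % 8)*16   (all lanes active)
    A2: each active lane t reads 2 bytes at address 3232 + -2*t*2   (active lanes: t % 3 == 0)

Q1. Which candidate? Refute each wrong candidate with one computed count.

A: A2 gives 1 transaction, not 5
B: A2 gives 8 transactions, not 5
D: A2 gives 8 transactions, not 5
E: A1 gives 5 transactions, not 1
C: all counts match (1,5)

Answer: C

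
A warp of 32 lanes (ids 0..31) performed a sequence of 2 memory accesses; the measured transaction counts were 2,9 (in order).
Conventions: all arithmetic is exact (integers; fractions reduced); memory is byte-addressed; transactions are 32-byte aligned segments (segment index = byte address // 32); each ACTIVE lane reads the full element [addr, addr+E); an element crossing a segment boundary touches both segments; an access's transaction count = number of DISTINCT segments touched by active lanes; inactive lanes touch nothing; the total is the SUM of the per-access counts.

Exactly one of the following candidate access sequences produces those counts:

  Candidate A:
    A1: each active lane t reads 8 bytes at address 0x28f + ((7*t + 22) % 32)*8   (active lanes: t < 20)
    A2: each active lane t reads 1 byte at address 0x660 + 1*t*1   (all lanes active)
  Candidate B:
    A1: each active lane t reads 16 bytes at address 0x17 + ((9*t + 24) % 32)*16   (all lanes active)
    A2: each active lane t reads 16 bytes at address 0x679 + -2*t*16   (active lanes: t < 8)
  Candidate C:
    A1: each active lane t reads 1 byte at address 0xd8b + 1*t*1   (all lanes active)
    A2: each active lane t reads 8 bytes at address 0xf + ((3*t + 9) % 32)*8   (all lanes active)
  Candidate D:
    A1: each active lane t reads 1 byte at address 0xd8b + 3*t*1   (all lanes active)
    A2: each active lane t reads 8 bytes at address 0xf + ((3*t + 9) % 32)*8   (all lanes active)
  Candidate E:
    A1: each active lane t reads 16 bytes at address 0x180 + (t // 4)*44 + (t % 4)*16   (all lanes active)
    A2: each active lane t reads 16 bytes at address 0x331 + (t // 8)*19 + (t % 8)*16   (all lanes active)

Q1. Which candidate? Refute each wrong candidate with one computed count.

A: A1 gives 9 transactions, not 2
B: A1 gives 17 transactions, not 2
D: A1 gives 4 transactions, not 2
E: A1 gives 12 transactions, not 2
C: all counts match (2,9)

Answer: C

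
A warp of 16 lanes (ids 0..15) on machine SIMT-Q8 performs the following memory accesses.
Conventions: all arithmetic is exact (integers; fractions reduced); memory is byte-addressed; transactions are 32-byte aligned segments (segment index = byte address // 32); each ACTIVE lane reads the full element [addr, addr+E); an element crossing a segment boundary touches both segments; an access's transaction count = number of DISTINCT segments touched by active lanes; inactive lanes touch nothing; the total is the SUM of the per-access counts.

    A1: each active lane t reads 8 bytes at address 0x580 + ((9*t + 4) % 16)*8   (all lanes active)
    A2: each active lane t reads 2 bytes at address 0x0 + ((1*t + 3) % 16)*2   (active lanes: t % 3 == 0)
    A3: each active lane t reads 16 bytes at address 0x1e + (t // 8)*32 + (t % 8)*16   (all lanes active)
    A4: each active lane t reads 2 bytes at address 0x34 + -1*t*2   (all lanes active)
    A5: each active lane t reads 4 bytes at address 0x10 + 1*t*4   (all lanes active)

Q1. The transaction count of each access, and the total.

A1: 4 transactions
A2: 1 transaction
A3: 6 transactions
A4: 2 transactions
A5: 3 transactions

Answer: 4,1,6,2,3; total 16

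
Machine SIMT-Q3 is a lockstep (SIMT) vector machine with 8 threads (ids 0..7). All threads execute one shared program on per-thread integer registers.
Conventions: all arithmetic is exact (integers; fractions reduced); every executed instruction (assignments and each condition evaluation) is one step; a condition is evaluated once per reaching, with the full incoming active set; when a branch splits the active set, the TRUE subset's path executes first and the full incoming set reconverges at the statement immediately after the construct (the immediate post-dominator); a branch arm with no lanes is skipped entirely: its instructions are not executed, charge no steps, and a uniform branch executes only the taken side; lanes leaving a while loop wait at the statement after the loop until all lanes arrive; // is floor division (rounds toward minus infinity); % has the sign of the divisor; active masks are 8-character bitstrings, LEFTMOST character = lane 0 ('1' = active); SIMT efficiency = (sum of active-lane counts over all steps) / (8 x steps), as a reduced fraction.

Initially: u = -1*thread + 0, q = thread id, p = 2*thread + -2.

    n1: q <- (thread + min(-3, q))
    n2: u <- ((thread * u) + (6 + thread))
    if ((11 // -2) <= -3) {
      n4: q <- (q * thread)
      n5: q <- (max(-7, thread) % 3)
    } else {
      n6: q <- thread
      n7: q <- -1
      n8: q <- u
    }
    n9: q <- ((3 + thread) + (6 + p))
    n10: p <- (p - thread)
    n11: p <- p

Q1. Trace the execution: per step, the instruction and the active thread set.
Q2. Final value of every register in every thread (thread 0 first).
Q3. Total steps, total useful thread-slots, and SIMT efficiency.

step 0: q <- (thread + min(-3, q))   11111111
step 1: u <- ((thread * u) + (6 + thread)) 11111111
step 2: eval ((11 // -2) <= -3)      11111111
step 3: q <- (q * thread)            11111111
step 4: q <- (max(-7, thread) % 3)   11111111
step 5: q <- ((3 + thread) + (6 + p)) 11111111
step 6: p <- (p - thread)            11111111
step 7: p <- p                       11111111

Answer: 8 steps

u: 6,6,4,0,-6,-14,-24,-36
q: 7,10,13,16,19,22,25,28
p: -2,-1,0,1,2,3,4,5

steps = 8; useful = 64; efficiency = 64/64 = 1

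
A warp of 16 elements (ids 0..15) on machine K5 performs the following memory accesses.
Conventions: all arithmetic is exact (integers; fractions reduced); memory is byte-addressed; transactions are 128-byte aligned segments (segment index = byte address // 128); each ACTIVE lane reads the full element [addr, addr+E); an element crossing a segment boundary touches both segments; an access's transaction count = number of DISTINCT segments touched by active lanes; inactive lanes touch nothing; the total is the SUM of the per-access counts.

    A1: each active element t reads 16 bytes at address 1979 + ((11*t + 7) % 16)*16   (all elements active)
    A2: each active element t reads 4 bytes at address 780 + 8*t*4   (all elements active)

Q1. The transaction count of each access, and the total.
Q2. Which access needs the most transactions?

A1: 3 transactions
A2: 4 transactions

Answer: 3,4; total 7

Answer: A2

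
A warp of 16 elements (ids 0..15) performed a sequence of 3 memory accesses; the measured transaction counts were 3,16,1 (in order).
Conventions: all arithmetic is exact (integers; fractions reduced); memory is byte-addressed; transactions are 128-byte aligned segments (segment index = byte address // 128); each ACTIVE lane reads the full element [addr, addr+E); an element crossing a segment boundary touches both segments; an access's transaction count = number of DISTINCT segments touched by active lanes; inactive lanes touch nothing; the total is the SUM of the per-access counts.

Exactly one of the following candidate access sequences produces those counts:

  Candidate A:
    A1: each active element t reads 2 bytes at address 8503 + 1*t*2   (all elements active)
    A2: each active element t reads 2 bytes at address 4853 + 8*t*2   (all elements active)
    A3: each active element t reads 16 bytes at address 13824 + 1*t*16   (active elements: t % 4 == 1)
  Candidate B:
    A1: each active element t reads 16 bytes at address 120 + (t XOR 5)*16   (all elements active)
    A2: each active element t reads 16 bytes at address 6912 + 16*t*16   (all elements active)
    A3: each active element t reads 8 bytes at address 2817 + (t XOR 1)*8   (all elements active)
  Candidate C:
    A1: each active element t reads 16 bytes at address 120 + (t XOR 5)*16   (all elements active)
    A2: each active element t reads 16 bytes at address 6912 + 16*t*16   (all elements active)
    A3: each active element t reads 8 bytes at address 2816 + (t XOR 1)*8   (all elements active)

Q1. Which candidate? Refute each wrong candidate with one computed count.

A: A1 gives 1 transaction, not 3
B: A3 gives 2 transactions, not 1
C: all counts match (3,16,1)

Answer: C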